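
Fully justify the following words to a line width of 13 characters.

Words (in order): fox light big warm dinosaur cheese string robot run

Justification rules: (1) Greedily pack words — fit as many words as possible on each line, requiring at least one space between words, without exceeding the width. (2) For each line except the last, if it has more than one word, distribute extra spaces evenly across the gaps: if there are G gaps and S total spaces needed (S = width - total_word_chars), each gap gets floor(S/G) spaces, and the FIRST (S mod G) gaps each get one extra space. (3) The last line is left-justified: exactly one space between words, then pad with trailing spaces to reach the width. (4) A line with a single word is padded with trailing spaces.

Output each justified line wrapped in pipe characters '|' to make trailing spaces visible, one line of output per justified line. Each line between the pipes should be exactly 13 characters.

Answer: |fox light big|
|warm dinosaur|
|cheese string|
|robot run    |

Derivation:
Line 1: ['fox', 'light', 'big'] (min_width=13, slack=0)
Line 2: ['warm', 'dinosaur'] (min_width=13, slack=0)
Line 3: ['cheese', 'string'] (min_width=13, slack=0)
Line 4: ['robot', 'run'] (min_width=9, slack=4)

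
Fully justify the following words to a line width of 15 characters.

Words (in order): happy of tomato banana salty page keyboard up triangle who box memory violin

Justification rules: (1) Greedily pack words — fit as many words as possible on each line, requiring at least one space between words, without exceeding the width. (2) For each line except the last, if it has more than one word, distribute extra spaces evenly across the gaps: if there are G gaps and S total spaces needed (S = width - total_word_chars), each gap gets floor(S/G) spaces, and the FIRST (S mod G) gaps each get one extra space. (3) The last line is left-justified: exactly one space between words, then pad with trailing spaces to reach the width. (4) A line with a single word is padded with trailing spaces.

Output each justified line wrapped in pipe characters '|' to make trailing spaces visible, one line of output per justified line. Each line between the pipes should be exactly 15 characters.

Answer: |happy of tomato|
|banana    salty|
|page   keyboard|
|up triangle who|
|box      memory|
|violin         |

Derivation:
Line 1: ['happy', 'of', 'tomato'] (min_width=15, slack=0)
Line 2: ['banana', 'salty'] (min_width=12, slack=3)
Line 3: ['page', 'keyboard'] (min_width=13, slack=2)
Line 4: ['up', 'triangle', 'who'] (min_width=15, slack=0)
Line 5: ['box', 'memory'] (min_width=10, slack=5)
Line 6: ['violin'] (min_width=6, slack=9)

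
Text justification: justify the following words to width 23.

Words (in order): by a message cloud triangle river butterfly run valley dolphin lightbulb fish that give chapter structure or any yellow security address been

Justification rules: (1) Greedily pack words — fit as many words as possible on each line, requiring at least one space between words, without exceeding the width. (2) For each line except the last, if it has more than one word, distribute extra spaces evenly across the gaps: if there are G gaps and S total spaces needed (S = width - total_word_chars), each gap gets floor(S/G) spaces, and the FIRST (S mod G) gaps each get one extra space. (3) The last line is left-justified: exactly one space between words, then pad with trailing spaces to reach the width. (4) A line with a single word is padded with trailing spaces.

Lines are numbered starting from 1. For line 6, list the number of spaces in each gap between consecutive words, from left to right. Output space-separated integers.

Answer: 1 1 1

Derivation:
Line 1: ['by', 'a', 'message', 'cloud'] (min_width=18, slack=5)
Line 2: ['triangle', 'river'] (min_width=14, slack=9)
Line 3: ['butterfly', 'run', 'valley'] (min_width=20, slack=3)
Line 4: ['dolphin', 'lightbulb', 'fish'] (min_width=22, slack=1)
Line 5: ['that', 'give', 'chapter'] (min_width=17, slack=6)
Line 6: ['structure', 'or', 'any', 'yellow'] (min_width=23, slack=0)
Line 7: ['security', 'address', 'been'] (min_width=21, slack=2)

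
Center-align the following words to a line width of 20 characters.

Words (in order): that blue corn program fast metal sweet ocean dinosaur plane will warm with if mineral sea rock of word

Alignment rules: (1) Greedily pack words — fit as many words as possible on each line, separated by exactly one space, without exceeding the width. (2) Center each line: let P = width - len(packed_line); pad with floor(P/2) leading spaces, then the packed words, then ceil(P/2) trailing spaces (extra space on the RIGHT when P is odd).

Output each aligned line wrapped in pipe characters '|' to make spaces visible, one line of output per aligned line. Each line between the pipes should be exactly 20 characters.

Line 1: ['that', 'blue', 'corn'] (min_width=14, slack=6)
Line 2: ['program', 'fast', 'metal'] (min_width=18, slack=2)
Line 3: ['sweet', 'ocean', 'dinosaur'] (min_width=20, slack=0)
Line 4: ['plane', 'will', 'warm', 'with'] (min_width=20, slack=0)
Line 5: ['if', 'mineral', 'sea', 'rock'] (min_width=19, slack=1)
Line 6: ['of', 'word'] (min_width=7, slack=13)

Answer: |   that blue corn   |
| program fast metal |
|sweet ocean dinosaur|
|plane will warm with|
|if mineral sea rock |
|      of word       |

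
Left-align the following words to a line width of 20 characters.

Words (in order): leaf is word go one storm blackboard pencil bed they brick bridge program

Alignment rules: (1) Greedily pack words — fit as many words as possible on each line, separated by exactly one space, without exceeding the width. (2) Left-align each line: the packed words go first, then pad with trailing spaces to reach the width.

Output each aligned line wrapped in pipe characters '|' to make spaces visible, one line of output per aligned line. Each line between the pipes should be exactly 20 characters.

Line 1: ['leaf', 'is', 'word', 'go', 'one'] (min_width=19, slack=1)
Line 2: ['storm', 'blackboard'] (min_width=16, slack=4)
Line 3: ['pencil', 'bed', 'they'] (min_width=15, slack=5)
Line 4: ['brick', 'bridge', 'program'] (min_width=20, slack=0)

Answer: |leaf is word go one |
|storm blackboard    |
|pencil bed they     |
|brick bridge program|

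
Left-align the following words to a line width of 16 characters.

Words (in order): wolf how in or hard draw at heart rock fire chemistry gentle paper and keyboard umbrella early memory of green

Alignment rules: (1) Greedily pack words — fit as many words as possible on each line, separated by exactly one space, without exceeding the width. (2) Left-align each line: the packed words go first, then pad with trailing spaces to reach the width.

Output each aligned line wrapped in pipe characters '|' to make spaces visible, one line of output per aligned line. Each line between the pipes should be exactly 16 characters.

Line 1: ['wolf', 'how', 'in', 'or'] (min_width=14, slack=2)
Line 2: ['hard', 'draw', 'at'] (min_width=12, slack=4)
Line 3: ['heart', 'rock', 'fire'] (min_width=15, slack=1)
Line 4: ['chemistry', 'gentle'] (min_width=16, slack=0)
Line 5: ['paper', 'and'] (min_width=9, slack=7)
Line 6: ['keyboard'] (min_width=8, slack=8)
Line 7: ['umbrella', 'early'] (min_width=14, slack=2)
Line 8: ['memory', 'of', 'green'] (min_width=15, slack=1)

Answer: |wolf how in or  |
|hard draw at    |
|heart rock fire |
|chemistry gentle|
|paper and       |
|keyboard        |
|umbrella early  |
|memory of green |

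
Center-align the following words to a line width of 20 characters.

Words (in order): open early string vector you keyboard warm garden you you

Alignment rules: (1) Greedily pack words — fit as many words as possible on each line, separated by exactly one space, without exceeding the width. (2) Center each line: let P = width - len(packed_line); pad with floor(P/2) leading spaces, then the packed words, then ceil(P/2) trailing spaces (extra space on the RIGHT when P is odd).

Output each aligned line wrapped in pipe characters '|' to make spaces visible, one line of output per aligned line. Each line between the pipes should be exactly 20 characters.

Answer: | open early string  |
|vector you keyboard |
|warm garden you you |

Derivation:
Line 1: ['open', 'early', 'string'] (min_width=17, slack=3)
Line 2: ['vector', 'you', 'keyboard'] (min_width=19, slack=1)
Line 3: ['warm', 'garden', 'you', 'you'] (min_width=19, slack=1)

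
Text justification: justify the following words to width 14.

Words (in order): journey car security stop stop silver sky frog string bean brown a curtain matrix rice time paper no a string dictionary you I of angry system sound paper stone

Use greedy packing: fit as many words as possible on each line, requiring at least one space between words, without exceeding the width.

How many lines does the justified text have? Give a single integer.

Answer: 14

Derivation:
Line 1: ['journey', 'car'] (min_width=11, slack=3)
Line 2: ['security', 'stop'] (min_width=13, slack=1)
Line 3: ['stop', 'silver'] (min_width=11, slack=3)
Line 4: ['sky', 'frog'] (min_width=8, slack=6)
Line 5: ['string', 'bean'] (min_width=11, slack=3)
Line 6: ['brown', 'a'] (min_width=7, slack=7)
Line 7: ['curtain', 'matrix'] (min_width=14, slack=0)
Line 8: ['rice', 'time'] (min_width=9, slack=5)
Line 9: ['paper', 'no', 'a'] (min_width=10, slack=4)
Line 10: ['string'] (min_width=6, slack=8)
Line 11: ['dictionary', 'you'] (min_width=14, slack=0)
Line 12: ['I', 'of', 'angry'] (min_width=10, slack=4)
Line 13: ['system', 'sound'] (min_width=12, slack=2)
Line 14: ['paper', 'stone'] (min_width=11, slack=3)
Total lines: 14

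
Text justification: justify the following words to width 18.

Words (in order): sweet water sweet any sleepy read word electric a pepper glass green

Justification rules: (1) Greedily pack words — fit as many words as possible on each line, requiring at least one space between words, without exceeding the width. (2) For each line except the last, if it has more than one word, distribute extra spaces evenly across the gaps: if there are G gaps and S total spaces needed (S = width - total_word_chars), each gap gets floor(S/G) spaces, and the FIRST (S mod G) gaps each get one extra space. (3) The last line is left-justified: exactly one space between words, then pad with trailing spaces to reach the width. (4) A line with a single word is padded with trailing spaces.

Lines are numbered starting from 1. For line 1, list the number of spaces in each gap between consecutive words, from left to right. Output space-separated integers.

Line 1: ['sweet', 'water', 'sweet'] (min_width=17, slack=1)
Line 2: ['any', 'sleepy', 'read'] (min_width=15, slack=3)
Line 3: ['word', 'electric', 'a'] (min_width=15, slack=3)
Line 4: ['pepper', 'glass', 'green'] (min_width=18, slack=0)

Answer: 2 1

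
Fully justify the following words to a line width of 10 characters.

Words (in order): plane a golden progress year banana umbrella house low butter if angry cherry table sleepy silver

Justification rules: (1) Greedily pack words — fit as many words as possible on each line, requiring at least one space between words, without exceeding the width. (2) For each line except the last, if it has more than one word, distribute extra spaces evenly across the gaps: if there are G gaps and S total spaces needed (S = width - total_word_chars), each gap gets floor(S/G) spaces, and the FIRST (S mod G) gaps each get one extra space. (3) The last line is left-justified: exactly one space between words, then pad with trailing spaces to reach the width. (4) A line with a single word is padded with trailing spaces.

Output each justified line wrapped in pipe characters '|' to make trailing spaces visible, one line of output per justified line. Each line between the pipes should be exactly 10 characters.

Line 1: ['plane', 'a'] (min_width=7, slack=3)
Line 2: ['golden'] (min_width=6, slack=4)
Line 3: ['progress'] (min_width=8, slack=2)
Line 4: ['year'] (min_width=4, slack=6)
Line 5: ['banana'] (min_width=6, slack=4)
Line 6: ['umbrella'] (min_width=8, slack=2)
Line 7: ['house', 'low'] (min_width=9, slack=1)
Line 8: ['butter', 'if'] (min_width=9, slack=1)
Line 9: ['angry'] (min_width=5, slack=5)
Line 10: ['cherry'] (min_width=6, slack=4)
Line 11: ['table'] (min_width=5, slack=5)
Line 12: ['sleepy'] (min_width=6, slack=4)
Line 13: ['silver'] (min_width=6, slack=4)

Answer: |plane    a|
|golden    |
|progress  |
|year      |
|banana    |
|umbrella  |
|house  low|
|butter  if|
|angry     |
|cherry    |
|table     |
|sleepy    |
|silver    |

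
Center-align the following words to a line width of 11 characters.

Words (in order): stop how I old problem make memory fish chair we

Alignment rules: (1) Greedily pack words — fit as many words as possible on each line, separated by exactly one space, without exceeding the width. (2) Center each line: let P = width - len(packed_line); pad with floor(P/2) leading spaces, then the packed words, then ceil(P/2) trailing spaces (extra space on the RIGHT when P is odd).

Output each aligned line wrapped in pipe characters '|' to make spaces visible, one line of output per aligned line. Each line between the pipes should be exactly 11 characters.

Answer: |stop how I |
|old problem|
|make memory|
|fish chair |
|    we     |

Derivation:
Line 1: ['stop', 'how', 'I'] (min_width=10, slack=1)
Line 2: ['old', 'problem'] (min_width=11, slack=0)
Line 3: ['make', 'memory'] (min_width=11, slack=0)
Line 4: ['fish', 'chair'] (min_width=10, slack=1)
Line 5: ['we'] (min_width=2, slack=9)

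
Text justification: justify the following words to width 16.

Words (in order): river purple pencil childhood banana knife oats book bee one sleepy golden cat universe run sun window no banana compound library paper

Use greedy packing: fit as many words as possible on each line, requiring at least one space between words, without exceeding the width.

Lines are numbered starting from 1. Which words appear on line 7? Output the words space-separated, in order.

Line 1: ['river', 'purple'] (min_width=12, slack=4)
Line 2: ['pencil', 'childhood'] (min_width=16, slack=0)
Line 3: ['banana', 'knife'] (min_width=12, slack=4)
Line 4: ['oats', 'book', 'bee'] (min_width=13, slack=3)
Line 5: ['one', 'sleepy'] (min_width=10, slack=6)
Line 6: ['golden', 'cat'] (min_width=10, slack=6)
Line 7: ['universe', 'run', 'sun'] (min_width=16, slack=0)
Line 8: ['window', 'no', 'banana'] (min_width=16, slack=0)
Line 9: ['compound', 'library'] (min_width=16, slack=0)
Line 10: ['paper'] (min_width=5, slack=11)

Answer: universe run sun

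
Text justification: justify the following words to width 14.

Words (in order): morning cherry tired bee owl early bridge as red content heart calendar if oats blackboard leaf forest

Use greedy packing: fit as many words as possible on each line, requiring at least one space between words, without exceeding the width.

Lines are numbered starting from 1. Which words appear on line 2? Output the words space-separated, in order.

Line 1: ['morning', 'cherry'] (min_width=14, slack=0)
Line 2: ['tired', 'bee', 'owl'] (min_width=13, slack=1)
Line 3: ['early', 'bridge'] (min_width=12, slack=2)
Line 4: ['as', 'red', 'content'] (min_width=14, slack=0)
Line 5: ['heart', 'calendar'] (min_width=14, slack=0)
Line 6: ['if', 'oats'] (min_width=7, slack=7)
Line 7: ['blackboard'] (min_width=10, slack=4)
Line 8: ['leaf', 'forest'] (min_width=11, slack=3)

Answer: tired bee owl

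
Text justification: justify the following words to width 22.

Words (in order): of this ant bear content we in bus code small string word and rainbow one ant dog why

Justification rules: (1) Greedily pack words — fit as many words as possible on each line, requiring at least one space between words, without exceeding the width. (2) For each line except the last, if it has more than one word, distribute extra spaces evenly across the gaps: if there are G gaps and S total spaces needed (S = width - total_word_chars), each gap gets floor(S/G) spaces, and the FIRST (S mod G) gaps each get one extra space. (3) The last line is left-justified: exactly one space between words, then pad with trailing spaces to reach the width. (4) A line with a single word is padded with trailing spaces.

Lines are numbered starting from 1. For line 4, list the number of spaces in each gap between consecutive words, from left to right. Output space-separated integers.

Line 1: ['of', 'this', 'ant', 'bear'] (min_width=16, slack=6)
Line 2: ['content', 'we', 'in', 'bus', 'code'] (min_width=22, slack=0)
Line 3: ['small', 'string', 'word', 'and'] (min_width=21, slack=1)
Line 4: ['rainbow', 'one', 'ant', 'dog'] (min_width=19, slack=3)
Line 5: ['why'] (min_width=3, slack=19)

Answer: 2 2 2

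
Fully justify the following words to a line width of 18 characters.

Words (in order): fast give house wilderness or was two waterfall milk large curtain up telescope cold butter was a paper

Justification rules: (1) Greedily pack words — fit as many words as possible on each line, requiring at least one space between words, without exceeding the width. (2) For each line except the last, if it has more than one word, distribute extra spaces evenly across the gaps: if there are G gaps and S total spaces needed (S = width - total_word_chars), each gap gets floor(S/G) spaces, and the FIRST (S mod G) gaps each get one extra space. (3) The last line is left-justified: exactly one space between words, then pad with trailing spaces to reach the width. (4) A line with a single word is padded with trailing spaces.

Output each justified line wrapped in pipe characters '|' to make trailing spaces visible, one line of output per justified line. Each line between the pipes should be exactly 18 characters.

Answer: |fast   give  house|
|wilderness  or was|
|two waterfall milk|
|large  curtain  up|
|telescope     cold|
|butter was a paper|

Derivation:
Line 1: ['fast', 'give', 'house'] (min_width=15, slack=3)
Line 2: ['wilderness', 'or', 'was'] (min_width=17, slack=1)
Line 3: ['two', 'waterfall', 'milk'] (min_width=18, slack=0)
Line 4: ['large', 'curtain', 'up'] (min_width=16, slack=2)
Line 5: ['telescope', 'cold'] (min_width=14, slack=4)
Line 6: ['butter', 'was', 'a', 'paper'] (min_width=18, slack=0)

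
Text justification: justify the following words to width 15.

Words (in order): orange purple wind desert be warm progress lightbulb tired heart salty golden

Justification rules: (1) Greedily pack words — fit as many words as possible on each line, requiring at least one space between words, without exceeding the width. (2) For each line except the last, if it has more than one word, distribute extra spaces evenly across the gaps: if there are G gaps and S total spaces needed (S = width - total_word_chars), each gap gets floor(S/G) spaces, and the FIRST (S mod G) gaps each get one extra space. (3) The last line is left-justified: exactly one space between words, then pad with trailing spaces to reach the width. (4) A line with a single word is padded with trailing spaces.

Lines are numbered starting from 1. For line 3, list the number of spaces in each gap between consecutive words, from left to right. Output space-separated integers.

Line 1: ['orange', 'purple'] (min_width=13, slack=2)
Line 2: ['wind', 'desert', 'be'] (min_width=14, slack=1)
Line 3: ['warm', 'progress'] (min_width=13, slack=2)
Line 4: ['lightbulb', 'tired'] (min_width=15, slack=0)
Line 5: ['heart', 'salty'] (min_width=11, slack=4)
Line 6: ['golden'] (min_width=6, slack=9)

Answer: 3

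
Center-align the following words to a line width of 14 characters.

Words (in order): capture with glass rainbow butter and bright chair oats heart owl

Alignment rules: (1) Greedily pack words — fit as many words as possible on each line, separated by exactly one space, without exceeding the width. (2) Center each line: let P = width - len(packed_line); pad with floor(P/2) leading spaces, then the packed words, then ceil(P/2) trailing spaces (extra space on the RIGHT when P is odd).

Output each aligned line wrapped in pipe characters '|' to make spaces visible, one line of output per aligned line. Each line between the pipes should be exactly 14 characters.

Line 1: ['capture', 'with'] (min_width=12, slack=2)
Line 2: ['glass', 'rainbow'] (min_width=13, slack=1)
Line 3: ['butter', 'and'] (min_width=10, slack=4)
Line 4: ['bright', 'chair'] (min_width=12, slack=2)
Line 5: ['oats', 'heart', 'owl'] (min_width=14, slack=0)

Answer: | capture with |
|glass rainbow |
|  butter and  |
| bright chair |
|oats heart owl|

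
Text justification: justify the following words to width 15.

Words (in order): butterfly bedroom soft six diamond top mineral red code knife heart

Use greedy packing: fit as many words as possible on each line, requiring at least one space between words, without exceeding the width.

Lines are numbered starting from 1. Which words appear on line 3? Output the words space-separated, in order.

Line 1: ['butterfly'] (min_width=9, slack=6)
Line 2: ['bedroom', 'soft'] (min_width=12, slack=3)
Line 3: ['six', 'diamond', 'top'] (min_width=15, slack=0)
Line 4: ['mineral', 'red'] (min_width=11, slack=4)
Line 5: ['code', 'knife'] (min_width=10, slack=5)
Line 6: ['heart'] (min_width=5, slack=10)

Answer: six diamond top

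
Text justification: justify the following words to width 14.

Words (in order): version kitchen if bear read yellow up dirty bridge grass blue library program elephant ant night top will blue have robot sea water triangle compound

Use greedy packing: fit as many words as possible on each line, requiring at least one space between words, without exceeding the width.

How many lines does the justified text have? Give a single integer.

Answer: 14

Derivation:
Line 1: ['version'] (min_width=7, slack=7)
Line 2: ['kitchen', 'if'] (min_width=10, slack=4)
Line 3: ['bear', 'read'] (min_width=9, slack=5)
Line 4: ['yellow', 'up'] (min_width=9, slack=5)
Line 5: ['dirty', 'bridge'] (min_width=12, slack=2)
Line 6: ['grass', 'blue'] (min_width=10, slack=4)
Line 7: ['library'] (min_width=7, slack=7)
Line 8: ['program'] (min_width=7, slack=7)
Line 9: ['elephant', 'ant'] (min_width=12, slack=2)
Line 10: ['night', 'top', 'will'] (min_width=14, slack=0)
Line 11: ['blue', 'have'] (min_width=9, slack=5)
Line 12: ['robot', 'sea'] (min_width=9, slack=5)
Line 13: ['water', 'triangle'] (min_width=14, slack=0)
Line 14: ['compound'] (min_width=8, slack=6)
Total lines: 14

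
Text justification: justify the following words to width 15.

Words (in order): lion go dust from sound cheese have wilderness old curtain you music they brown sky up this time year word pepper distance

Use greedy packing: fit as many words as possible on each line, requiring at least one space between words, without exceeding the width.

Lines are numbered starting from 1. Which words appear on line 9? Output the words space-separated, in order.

Line 1: ['lion', 'go', 'dust'] (min_width=12, slack=3)
Line 2: ['from', 'sound'] (min_width=10, slack=5)
Line 3: ['cheese', 'have'] (min_width=11, slack=4)
Line 4: ['wilderness', 'old'] (min_width=14, slack=1)
Line 5: ['curtain', 'you'] (min_width=11, slack=4)
Line 6: ['music', 'they'] (min_width=10, slack=5)
Line 7: ['brown', 'sky', 'up'] (min_width=12, slack=3)
Line 8: ['this', 'time', 'year'] (min_width=14, slack=1)
Line 9: ['word', 'pepper'] (min_width=11, slack=4)
Line 10: ['distance'] (min_width=8, slack=7)

Answer: word pepper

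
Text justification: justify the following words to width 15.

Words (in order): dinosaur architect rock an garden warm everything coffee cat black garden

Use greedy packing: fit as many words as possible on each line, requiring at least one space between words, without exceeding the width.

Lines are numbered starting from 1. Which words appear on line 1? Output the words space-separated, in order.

Answer: dinosaur

Derivation:
Line 1: ['dinosaur'] (min_width=8, slack=7)
Line 2: ['architect', 'rock'] (min_width=14, slack=1)
Line 3: ['an', 'garden', 'warm'] (min_width=14, slack=1)
Line 4: ['everything'] (min_width=10, slack=5)
Line 5: ['coffee', 'cat'] (min_width=10, slack=5)
Line 6: ['black', 'garden'] (min_width=12, slack=3)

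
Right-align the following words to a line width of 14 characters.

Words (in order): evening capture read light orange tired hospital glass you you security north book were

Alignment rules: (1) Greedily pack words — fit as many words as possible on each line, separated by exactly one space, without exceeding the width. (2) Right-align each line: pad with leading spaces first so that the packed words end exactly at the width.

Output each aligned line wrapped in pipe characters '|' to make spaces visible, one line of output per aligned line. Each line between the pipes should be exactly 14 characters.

Line 1: ['evening'] (min_width=7, slack=7)
Line 2: ['capture', 'read'] (min_width=12, slack=2)
Line 3: ['light', 'orange'] (min_width=12, slack=2)
Line 4: ['tired', 'hospital'] (min_width=14, slack=0)
Line 5: ['glass', 'you', 'you'] (min_width=13, slack=1)
Line 6: ['security', 'north'] (min_width=14, slack=0)
Line 7: ['book', 'were'] (min_width=9, slack=5)

Answer: |       evening|
|  capture read|
|  light orange|
|tired hospital|
| glass you you|
|security north|
|     book were|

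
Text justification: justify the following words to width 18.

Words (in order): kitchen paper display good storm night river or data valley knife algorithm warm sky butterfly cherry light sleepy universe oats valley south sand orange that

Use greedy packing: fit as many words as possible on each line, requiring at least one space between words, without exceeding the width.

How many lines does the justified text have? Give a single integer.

Answer: 10

Derivation:
Line 1: ['kitchen', 'paper'] (min_width=13, slack=5)
Line 2: ['display', 'good', 'storm'] (min_width=18, slack=0)
Line 3: ['night', 'river', 'or'] (min_width=14, slack=4)
Line 4: ['data', 'valley', 'knife'] (min_width=17, slack=1)
Line 5: ['algorithm', 'warm', 'sky'] (min_width=18, slack=0)
Line 6: ['butterfly', 'cherry'] (min_width=16, slack=2)
Line 7: ['light', 'sleepy'] (min_width=12, slack=6)
Line 8: ['universe', 'oats'] (min_width=13, slack=5)
Line 9: ['valley', 'south', 'sand'] (min_width=17, slack=1)
Line 10: ['orange', 'that'] (min_width=11, slack=7)
Total lines: 10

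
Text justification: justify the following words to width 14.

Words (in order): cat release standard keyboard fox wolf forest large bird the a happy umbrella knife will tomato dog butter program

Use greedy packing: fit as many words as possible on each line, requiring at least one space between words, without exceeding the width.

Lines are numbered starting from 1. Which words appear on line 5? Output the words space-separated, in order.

Line 1: ['cat', 'release'] (min_width=11, slack=3)
Line 2: ['standard'] (min_width=8, slack=6)
Line 3: ['keyboard', 'fox'] (min_width=12, slack=2)
Line 4: ['wolf', 'forest'] (min_width=11, slack=3)
Line 5: ['large', 'bird', 'the'] (min_width=14, slack=0)
Line 6: ['a', 'happy'] (min_width=7, slack=7)
Line 7: ['umbrella', 'knife'] (min_width=14, slack=0)
Line 8: ['will', 'tomato'] (min_width=11, slack=3)
Line 9: ['dog', 'butter'] (min_width=10, slack=4)
Line 10: ['program'] (min_width=7, slack=7)

Answer: large bird the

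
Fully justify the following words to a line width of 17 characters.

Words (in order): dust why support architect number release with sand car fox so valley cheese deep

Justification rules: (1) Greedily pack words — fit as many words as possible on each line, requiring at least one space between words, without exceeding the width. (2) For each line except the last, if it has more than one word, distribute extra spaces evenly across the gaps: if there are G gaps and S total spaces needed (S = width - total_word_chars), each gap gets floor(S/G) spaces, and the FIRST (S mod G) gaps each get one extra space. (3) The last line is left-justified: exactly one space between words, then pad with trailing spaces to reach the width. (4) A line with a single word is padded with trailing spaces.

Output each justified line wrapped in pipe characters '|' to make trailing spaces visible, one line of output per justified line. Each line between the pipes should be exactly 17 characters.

Line 1: ['dust', 'why', 'support'] (min_width=16, slack=1)
Line 2: ['architect', 'number'] (min_width=16, slack=1)
Line 3: ['release', 'with', 'sand'] (min_width=17, slack=0)
Line 4: ['car', 'fox', 'so', 'valley'] (min_width=17, slack=0)
Line 5: ['cheese', 'deep'] (min_width=11, slack=6)

Answer: |dust  why support|
|architect  number|
|release with sand|
|car fox so valley|
|cheese deep      |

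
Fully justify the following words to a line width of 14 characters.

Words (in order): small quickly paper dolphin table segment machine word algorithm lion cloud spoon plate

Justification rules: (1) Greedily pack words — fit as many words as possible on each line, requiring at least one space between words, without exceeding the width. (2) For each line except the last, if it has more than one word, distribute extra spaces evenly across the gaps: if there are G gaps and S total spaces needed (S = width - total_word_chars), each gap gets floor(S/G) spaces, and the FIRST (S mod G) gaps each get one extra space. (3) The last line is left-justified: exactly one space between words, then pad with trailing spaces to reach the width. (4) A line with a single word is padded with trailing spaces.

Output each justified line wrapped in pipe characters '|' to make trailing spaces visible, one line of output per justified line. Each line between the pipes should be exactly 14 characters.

Answer: |small  quickly|
|paper  dolphin|
|table  segment|
|machine   word|
|algorithm lion|
|cloud    spoon|
|plate         |

Derivation:
Line 1: ['small', 'quickly'] (min_width=13, slack=1)
Line 2: ['paper', 'dolphin'] (min_width=13, slack=1)
Line 3: ['table', 'segment'] (min_width=13, slack=1)
Line 4: ['machine', 'word'] (min_width=12, slack=2)
Line 5: ['algorithm', 'lion'] (min_width=14, slack=0)
Line 6: ['cloud', 'spoon'] (min_width=11, slack=3)
Line 7: ['plate'] (min_width=5, slack=9)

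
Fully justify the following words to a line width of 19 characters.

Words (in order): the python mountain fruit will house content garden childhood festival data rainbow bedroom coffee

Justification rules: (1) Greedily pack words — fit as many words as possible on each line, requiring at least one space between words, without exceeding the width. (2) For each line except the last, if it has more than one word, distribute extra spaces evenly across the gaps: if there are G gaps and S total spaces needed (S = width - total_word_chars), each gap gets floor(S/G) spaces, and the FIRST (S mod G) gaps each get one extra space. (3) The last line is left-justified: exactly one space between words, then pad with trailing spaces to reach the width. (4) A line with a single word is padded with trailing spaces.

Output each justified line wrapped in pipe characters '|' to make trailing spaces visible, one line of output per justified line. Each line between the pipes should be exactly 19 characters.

Line 1: ['the', 'python', 'mountain'] (min_width=19, slack=0)
Line 2: ['fruit', 'will', 'house'] (min_width=16, slack=3)
Line 3: ['content', 'garden'] (min_width=14, slack=5)
Line 4: ['childhood', 'festival'] (min_width=18, slack=1)
Line 5: ['data', 'rainbow'] (min_width=12, slack=7)
Line 6: ['bedroom', 'coffee'] (min_width=14, slack=5)

Answer: |the python mountain|
|fruit   will  house|
|content      garden|
|childhood  festival|
|data        rainbow|
|bedroom coffee     |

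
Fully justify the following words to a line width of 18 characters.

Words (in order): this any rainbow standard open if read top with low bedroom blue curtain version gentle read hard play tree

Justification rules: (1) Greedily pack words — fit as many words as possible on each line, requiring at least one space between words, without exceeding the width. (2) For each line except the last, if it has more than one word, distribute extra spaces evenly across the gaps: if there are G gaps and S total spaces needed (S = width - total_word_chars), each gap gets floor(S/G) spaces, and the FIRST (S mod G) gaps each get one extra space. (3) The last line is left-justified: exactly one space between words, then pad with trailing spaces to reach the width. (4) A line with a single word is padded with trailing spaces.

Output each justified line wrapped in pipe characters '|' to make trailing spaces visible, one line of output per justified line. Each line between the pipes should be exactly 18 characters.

Line 1: ['this', 'any', 'rainbow'] (min_width=16, slack=2)
Line 2: ['standard', 'open', 'if'] (min_width=16, slack=2)
Line 3: ['read', 'top', 'with', 'low'] (min_width=17, slack=1)
Line 4: ['bedroom', 'blue'] (min_width=12, slack=6)
Line 5: ['curtain', 'version'] (min_width=15, slack=3)
Line 6: ['gentle', 'read', 'hard'] (min_width=16, slack=2)
Line 7: ['play', 'tree'] (min_width=9, slack=9)

Answer: |this  any  rainbow|
|standard  open  if|
|read  top with low|
|bedroom       blue|
|curtain    version|
|gentle  read  hard|
|play tree         |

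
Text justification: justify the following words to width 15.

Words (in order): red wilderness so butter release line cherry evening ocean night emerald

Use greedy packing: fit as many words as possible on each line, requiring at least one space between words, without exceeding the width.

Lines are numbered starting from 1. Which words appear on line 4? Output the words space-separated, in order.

Line 1: ['red', 'wilderness'] (min_width=14, slack=1)
Line 2: ['so', 'butter'] (min_width=9, slack=6)
Line 3: ['release', 'line'] (min_width=12, slack=3)
Line 4: ['cherry', 'evening'] (min_width=14, slack=1)
Line 5: ['ocean', 'night'] (min_width=11, slack=4)
Line 6: ['emerald'] (min_width=7, slack=8)

Answer: cherry evening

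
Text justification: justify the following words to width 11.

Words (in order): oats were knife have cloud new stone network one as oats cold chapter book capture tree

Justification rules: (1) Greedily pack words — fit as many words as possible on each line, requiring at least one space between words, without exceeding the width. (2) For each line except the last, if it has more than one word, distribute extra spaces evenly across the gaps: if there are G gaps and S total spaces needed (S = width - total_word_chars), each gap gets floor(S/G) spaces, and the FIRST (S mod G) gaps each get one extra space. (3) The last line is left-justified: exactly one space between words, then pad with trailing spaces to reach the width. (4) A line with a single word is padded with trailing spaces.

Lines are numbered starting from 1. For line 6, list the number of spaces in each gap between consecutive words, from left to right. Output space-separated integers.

Line 1: ['oats', 'were'] (min_width=9, slack=2)
Line 2: ['knife', 'have'] (min_width=10, slack=1)
Line 3: ['cloud', 'new'] (min_width=9, slack=2)
Line 4: ['stone'] (min_width=5, slack=6)
Line 5: ['network', 'one'] (min_width=11, slack=0)
Line 6: ['as', 'oats'] (min_width=7, slack=4)
Line 7: ['cold'] (min_width=4, slack=7)
Line 8: ['chapter'] (min_width=7, slack=4)
Line 9: ['book'] (min_width=4, slack=7)
Line 10: ['capture'] (min_width=7, slack=4)
Line 11: ['tree'] (min_width=4, slack=7)

Answer: 5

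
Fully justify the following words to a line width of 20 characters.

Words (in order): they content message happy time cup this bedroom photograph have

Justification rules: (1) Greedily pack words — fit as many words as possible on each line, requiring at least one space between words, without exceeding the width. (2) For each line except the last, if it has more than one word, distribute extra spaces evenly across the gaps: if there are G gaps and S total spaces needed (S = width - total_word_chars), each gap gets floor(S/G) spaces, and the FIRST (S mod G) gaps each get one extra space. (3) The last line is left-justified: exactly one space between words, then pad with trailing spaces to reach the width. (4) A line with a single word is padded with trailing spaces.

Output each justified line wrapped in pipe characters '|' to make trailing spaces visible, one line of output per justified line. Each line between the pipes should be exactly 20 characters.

Answer: |they content message|
|happy  time cup this|
|bedroom   photograph|
|have                |

Derivation:
Line 1: ['they', 'content', 'message'] (min_width=20, slack=0)
Line 2: ['happy', 'time', 'cup', 'this'] (min_width=19, slack=1)
Line 3: ['bedroom', 'photograph'] (min_width=18, slack=2)
Line 4: ['have'] (min_width=4, slack=16)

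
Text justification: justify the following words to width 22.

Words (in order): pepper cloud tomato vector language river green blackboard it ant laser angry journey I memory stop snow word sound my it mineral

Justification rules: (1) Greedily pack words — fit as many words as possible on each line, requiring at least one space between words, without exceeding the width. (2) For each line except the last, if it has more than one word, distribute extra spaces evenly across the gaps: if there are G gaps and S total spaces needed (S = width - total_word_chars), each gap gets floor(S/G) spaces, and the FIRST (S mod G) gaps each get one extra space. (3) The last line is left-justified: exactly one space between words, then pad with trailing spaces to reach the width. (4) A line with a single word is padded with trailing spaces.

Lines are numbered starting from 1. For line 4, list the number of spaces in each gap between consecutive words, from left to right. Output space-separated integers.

Line 1: ['pepper', 'cloud', 'tomato'] (min_width=19, slack=3)
Line 2: ['vector', 'language', 'river'] (min_width=21, slack=1)
Line 3: ['green', 'blackboard', 'it'] (min_width=19, slack=3)
Line 4: ['ant', 'laser', 'angry'] (min_width=15, slack=7)
Line 5: ['journey', 'I', 'memory', 'stop'] (min_width=21, slack=1)
Line 6: ['snow', 'word', 'sound', 'my', 'it'] (min_width=21, slack=1)
Line 7: ['mineral'] (min_width=7, slack=15)

Answer: 5 4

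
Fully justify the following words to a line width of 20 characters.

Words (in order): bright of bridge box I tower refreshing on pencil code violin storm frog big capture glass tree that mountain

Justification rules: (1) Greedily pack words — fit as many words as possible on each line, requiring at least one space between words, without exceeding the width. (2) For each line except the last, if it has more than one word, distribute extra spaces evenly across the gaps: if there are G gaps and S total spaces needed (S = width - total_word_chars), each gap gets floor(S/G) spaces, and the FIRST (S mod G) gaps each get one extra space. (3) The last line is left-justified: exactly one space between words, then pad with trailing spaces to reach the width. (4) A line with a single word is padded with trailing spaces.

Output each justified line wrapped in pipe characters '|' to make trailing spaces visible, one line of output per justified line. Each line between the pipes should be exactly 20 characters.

Answer: |bright of bridge box|
|I  tower  refreshing|
|on    pencil    code|
|violin   storm  frog|
|big   capture  glass|
|tree that mountain  |

Derivation:
Line 1: ['bright', 'of', 'bridge', 'box'] (min_width=20, slack=0)
Line 2: ['I', 'tower', 'refreshing'] (min_width=18, slack=2)
Line 3: ['on', 'pencil', 'code'] (min_width=14, slack=6)
Line 4: ['violin', 'storm', 'frog'] (min_width=17, slack=3)
Line 5: ['big', 'capture', 'glass'] (min_width=17, slack=3)
Line 6: ['tree', 'that', 'mountain'] (min_width=18, slack=2)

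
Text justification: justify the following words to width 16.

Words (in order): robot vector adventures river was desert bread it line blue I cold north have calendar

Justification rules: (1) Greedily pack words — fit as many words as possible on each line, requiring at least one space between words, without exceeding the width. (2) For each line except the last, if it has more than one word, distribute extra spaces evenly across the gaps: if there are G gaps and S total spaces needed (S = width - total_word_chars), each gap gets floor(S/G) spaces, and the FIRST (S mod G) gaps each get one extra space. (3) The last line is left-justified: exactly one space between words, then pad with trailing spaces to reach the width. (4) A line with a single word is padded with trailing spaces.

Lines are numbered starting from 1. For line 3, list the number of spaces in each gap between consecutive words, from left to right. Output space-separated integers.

Answer: 1 1

Derivation:
Line 1: ['robot', 'vector'] (min_width=12, slack=4)
Line 2: ['adventures', 'river'] (min_width=16, slack=0)
Line 3: ['was', 'desert', 'bread'] (min_width=16, slack=0)
Line 4: ['it', 'line', 'blue', 'I'] (min_width=14, slack=2)
Line 5: ['cold', 'north', 'have'] (min_width=15, slack=1)
Line 6: ['calendar'] (min_width=8, slack=8)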